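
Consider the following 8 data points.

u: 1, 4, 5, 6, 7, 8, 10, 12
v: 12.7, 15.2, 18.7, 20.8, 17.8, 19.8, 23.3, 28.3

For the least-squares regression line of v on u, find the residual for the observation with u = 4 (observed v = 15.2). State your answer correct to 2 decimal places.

-0.93

n = 8, Σx = 53, Σy = 156.6, Σxy = 1147.4, Σx² = 435
Sxx = Σx² − (Σx)²/n = 435 − 351.125 = 83.875
Sxy = Σxy − (Σx)(Σy)/n = 1147.4 − 1037.475 = 109.925
b = Sxy/Sxx = 109.925/83.875 = 1.310581
a = ȳ − b·x̄ = 19.575 − 1.310581·6.625 = 10.892399
ŷ(4) = 10.892399 + 1.310581·4 = 16.134724
residual = y − ŷ = 15.2 − 16.134724 = -0.934724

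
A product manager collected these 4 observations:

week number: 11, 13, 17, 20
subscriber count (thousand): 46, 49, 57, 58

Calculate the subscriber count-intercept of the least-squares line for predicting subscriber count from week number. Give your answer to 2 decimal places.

30.76

n = 4, Σx = 61, Σy = 210, Σxy = 3272, Σx² = 979
Sxx = Σx² − (Σx)²/n = 979 − 930.25 = 48.75
Sxy = Σxy − (Σx)(Σy)/n = 3272 − 3202.5 = 69.5
b = Sxy/Sxx = 69.5/48.75 = 1.425641
a = ȳ − b·x̄ = 52.5 − 1.425641·15.25 = 30.758974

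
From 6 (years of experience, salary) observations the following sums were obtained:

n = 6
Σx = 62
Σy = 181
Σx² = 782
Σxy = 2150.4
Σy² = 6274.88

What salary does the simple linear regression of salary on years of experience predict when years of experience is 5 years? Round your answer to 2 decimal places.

Sxx = Σx² − (Σx)²/n = 782 − 640.666667 = 141.333333
Sxy = Σxy − (Σx)(Σy)/n = 2150.4 − 1870.333333 = 280.066667
b = Sxy/Sxx = 280.066667/141.333333 = 1.981604
a = ȳ − b·x̄ = 30.166667 − 1.981604·10.333333 = 9.690094
ŷ(5) = a + b·5 = 9.690094 + 1.981604·5 = 19.598113

19.60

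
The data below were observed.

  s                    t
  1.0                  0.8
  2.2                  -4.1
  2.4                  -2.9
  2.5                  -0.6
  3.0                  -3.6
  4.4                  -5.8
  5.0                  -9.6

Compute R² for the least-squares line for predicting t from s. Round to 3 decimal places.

n = 7, Σx = 20.5, Σy = -25.8, Σxy = -101, Σx² = 71.21, Σy² = 164.98
Sxx = Σx² − (Σx)²/n = 71.21 − 60.035714 = 11.174286
Sxy = Σxy − (Σx)(Σy)/n = -101 − (-75.557143) = -25.442857
Syy = Σy² − (Σy)²/n = 164.98 − 95.091429 = 69.888571
R² = Sxy²/(Sxx·Syy) = (-25.442857)²/(11.174286·69.888571) = 0.828907

0.829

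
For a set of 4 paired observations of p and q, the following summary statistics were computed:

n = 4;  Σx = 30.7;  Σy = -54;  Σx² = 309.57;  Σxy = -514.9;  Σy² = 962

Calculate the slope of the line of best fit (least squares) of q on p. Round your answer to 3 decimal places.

Sxx = Σx² − (Σx)²/n = 309.57 − 235.6225 = 73.9475
Sxy = Σxy − (Σx)(Σy)/n = -514.9 − (-414.45) = -100.45
b = Sxy/Sxx = -100.45/73.9475 = -1.358396

-1.358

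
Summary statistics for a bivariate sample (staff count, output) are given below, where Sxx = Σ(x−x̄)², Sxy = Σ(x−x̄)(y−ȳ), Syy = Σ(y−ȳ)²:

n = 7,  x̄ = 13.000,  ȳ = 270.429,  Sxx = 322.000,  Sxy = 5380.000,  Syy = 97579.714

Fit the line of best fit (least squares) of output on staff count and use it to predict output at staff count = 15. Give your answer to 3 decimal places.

b = Sxy/Sxx = 5380/322 = 16.708075
a = ȳ − b·x̄ = 270.429 − 16.708075·13 = 53.224031
ŷ(15) = a + b·15 = 53.224031 + 16.708075·15 = 303.845149

303.845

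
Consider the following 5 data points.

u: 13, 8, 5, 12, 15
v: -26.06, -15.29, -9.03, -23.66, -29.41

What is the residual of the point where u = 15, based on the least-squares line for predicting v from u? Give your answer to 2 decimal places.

0.37

n = 5, Σx = 53, Σy = -103.45, Σxy = -1231.32, Σx² = 627
Sxx = Σx² − (Σx)²/n = 627 − 561.8 = 65.2
Sxy = Σxy − (Σx)(Σy)/n = -1231.32 − (-1096.57) = -134.75
b = Sxy/Sxx = -134.75/65.2 = -2.066718
a = ȳ − b·x̄ = -20.69 − (-2.066718)·10.6 = 1.217209
ŷ(15) = 1.217209 + (-2.066718)·15 = -29.783558
residual = y − ŷ = -29.41 − (-29.783558) = 0.373558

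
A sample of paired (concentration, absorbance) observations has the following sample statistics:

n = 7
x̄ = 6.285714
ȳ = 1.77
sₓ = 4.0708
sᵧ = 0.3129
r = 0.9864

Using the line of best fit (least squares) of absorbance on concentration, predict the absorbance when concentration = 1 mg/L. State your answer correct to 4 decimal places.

b = r · sᵧ/sₓ = 0.9864 · 0.3129/4.0708 = 0.075819
a = ȳ − b·x̄ = 1.77 − 0.075819·6.285714 = 1.293423
ŷ(1) = a + b·1 = 1.293423 + 0.075819·1 = 1.369242

1.3692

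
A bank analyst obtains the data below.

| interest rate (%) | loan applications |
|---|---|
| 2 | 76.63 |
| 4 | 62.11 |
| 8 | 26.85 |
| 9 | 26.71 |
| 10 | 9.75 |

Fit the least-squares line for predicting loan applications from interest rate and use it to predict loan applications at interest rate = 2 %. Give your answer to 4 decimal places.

n = 5, Σx = 33, Σy = 202.05, Σxy = 954.39, Σx² = 265
Sxx = Σx² − (Σx)²/n = 265 − 217.8 = 47.2
Sxy = Σxy − (Σx)(Σy)/n = 954.39 − 1333.53 = -379.14
b = Sxy/Sxx = -379.14/47.2 = -8.032627
a = ȳ − b·x̄ = 40.41 − (-8.032627)·6.6 = 93.425339
ŷ(2) = a + b·2 = 93.425339 + (-8.032627)·2 = 77.360085

77.3601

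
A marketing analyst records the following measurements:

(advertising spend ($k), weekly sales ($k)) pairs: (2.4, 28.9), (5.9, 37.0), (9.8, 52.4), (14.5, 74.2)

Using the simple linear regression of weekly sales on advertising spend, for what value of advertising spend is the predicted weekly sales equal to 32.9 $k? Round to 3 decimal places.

n = 4, Σx = 32.6, Σy = 192.5, Σxy = 1877.08, Σx² = 346.86
Sxx = Σx² − (Σx)²/n = 346.86 − 265.69 = 81.17
Sxy = Σxy − (Σx)(Σy)/n = 1877.08 − 1568.875 = 308.205
b = Sxy/Sxx = 308.205/81.17 = 3.797031
a = ȳ − b·x̄ = 48.125 − 3.797031·8.15 = 17.179198
Set a + b·x = 32.9: x = (32.9 − 17.179198) / 3.797031 = 4.140288

4.140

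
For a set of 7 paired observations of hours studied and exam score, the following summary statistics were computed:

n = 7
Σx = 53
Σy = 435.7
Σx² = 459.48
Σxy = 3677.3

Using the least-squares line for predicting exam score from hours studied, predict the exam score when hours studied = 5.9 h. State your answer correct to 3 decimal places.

51.374

Sxx = Σx² − (Σx)²/n = 459.48 − 401.285714 = 58.194286
Sxy = Σxy − (Σx)(Σy)/n = 3677.3 − 3298.871429 = 378.428571
b = Sxy/Sxx = 378.428571/58.194286 = 6.502848
a = ȳ − b·x̄ = 62.242857 − 6.502848·7.571429 = 13.007011
ŷ(5.9) = a + b·5.9 = 13.007011 + 6.502848·5.9 = 51.373812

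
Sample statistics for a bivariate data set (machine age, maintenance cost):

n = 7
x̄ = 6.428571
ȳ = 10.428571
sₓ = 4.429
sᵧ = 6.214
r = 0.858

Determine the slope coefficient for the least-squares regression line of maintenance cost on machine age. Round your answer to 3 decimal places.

1.204

b = r · sᵧ/sₓ = 0.858 · 6.214/4.429 = 1.203796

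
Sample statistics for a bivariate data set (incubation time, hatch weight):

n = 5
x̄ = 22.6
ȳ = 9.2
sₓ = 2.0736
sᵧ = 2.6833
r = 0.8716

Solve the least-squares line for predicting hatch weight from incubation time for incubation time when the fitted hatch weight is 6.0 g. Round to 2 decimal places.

b = r · sᵧ/sₓ = 0.8716 · 2.6833/2.0736 = 1.127876
a = ȳ − b·x̄ = 9.2 − 1.127876·22.6 = -16.290004
Set a + b·x = 6.0: x = (6.0 − (-16.290004)) / 1.127876 = 19.762809

19.76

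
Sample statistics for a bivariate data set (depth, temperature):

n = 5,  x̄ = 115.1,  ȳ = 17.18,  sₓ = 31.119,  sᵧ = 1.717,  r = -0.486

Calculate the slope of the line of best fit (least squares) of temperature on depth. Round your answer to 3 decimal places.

b = r · sᵧ/sₓ = -0.486 · 1.717/31.119 = -0.026815

-0.027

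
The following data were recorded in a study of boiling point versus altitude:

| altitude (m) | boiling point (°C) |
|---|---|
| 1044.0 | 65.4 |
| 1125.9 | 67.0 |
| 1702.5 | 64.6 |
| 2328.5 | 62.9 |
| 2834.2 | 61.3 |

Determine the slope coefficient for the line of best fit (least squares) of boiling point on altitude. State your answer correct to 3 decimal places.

n = 5, Σx = 9035.1, Σy = 321.2, Σxy = 573893.51, Σx² = 18710694.95
Sxx = Σx² − (Σx)²/n = 18710694.95 − 16326606.402 = 2384088.548
Sxy = Σxy − (Σx)(Σy)/n = 573893.51 − 580414.824 = -6521.314
b = Sxy/Sxx = -6521.314/2384088.548 = -0.002735

-0.003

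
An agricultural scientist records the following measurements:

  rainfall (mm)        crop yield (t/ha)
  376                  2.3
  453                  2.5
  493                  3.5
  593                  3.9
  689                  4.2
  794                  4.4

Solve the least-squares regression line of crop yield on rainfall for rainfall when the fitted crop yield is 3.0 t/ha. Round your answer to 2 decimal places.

477.78

n = 6, Σx = 3398, Σy = 20.8, Σxy = 12422.9, Σx² = 2046440
Sxx = Σx² − (Σx)²/n = 2046440 − 1924400.666667 = 122039.333333
Sxy = Σxy − (Σx)(Σy)/n = 12422.9 − 11779.733333 = 643.166667
b = Sxy/Sxx = 643.166667/122039.333333 = 0.005270
a = ȳ − b·x̄ = 3.466667 − 0.005270·566.333333 = 0.482000
Set a + b·x = 3.0: x = (3.0 − 0.482000) / 0.005270 = 477.784452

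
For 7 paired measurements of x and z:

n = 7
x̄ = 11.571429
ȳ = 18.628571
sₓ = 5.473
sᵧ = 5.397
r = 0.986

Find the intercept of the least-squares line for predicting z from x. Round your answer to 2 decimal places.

b = r · sᵧ/sₓ = 0.986 · 5.397/5.473 = 0.972308
a = ȳ − b·x̄ = 18.628571 − 0.972308·11.571429 = 7.377577

7.38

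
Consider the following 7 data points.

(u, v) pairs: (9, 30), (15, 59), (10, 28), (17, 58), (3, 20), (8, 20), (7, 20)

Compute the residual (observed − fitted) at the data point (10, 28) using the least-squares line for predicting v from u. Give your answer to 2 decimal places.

-6.06

n = 7, Σx = 69, Σy = 235, Σxy = 2781, Σx² = 817
Sxx = Σx² − (Σx)²/n = 817 − 680.142857 = 136.857143
Sxy = Σxy − (Σx)(Σy)/n = 2781 − 2316.428571 = 464.571429
b = Sxy/Sxx = 464.571429/136.857143 = 3.394572
a = ȳ − b·x̄ = 33.571429 − 3.394572·9.857143 = 0.110647
ŷ(10) = 0.110647 + 3.394572·10 = 34.056367
residual = y − ŷ = 28 − 34.056367 = -6.056367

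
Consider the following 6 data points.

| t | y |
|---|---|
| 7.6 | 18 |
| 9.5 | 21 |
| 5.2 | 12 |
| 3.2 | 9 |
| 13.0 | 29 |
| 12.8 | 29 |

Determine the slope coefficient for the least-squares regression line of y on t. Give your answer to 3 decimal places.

n = 6, Σx = 51.3, Σy = 118, Σxy = 1175.7, Σx² = 518.13
Sxx = Σx² − (Σx)²/n = 518.13 − 438.615 = 79.515
Sxy = Σxy − (Σx)(Σy)/n = 1175.7 − 1008.9 = 166.8
b = Sxy/Sxx = 166.8/79.515 = 2.097717

2.098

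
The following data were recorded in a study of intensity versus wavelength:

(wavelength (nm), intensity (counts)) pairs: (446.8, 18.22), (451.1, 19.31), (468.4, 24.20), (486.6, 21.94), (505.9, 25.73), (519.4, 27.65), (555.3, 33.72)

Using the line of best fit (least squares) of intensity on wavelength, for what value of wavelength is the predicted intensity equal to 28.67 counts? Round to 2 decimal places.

n = 7, Σx = 3433.5, Σy = 170.77, Σxy = 84965.654, Σx² = 1693368.83
Sxx = Σx² − (Σx)²/n = 1693368.83 − 1684131.75 = 9237.08
Sxy = Σxy − (Σx)(Σy)/n = 84965.654 − 83762.685 = 1202.969
b = Sxy/Sxx = 1202.969/9237.08 = 0.130233
a = ȳ − b·x̄ = 24.395714 − 0.130233·490.5 = -39.483379
Set a + b·x = 28.67: x = (28.67 − (-39.483379)) / 0.130233 = 523.320396

523.32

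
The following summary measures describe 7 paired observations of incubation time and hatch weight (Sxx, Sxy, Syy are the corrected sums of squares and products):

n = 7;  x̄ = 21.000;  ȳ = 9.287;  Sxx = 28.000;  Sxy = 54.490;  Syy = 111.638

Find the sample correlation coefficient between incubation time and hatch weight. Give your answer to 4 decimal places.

r = Sxy/√(Sxx·Syy) = 54.49/√(3125.864) = 54.49/55.909427 = 0.974612

0.9746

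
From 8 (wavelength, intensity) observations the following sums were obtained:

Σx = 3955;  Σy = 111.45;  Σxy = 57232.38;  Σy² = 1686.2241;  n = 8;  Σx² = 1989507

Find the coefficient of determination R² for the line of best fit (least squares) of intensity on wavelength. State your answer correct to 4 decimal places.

0.9955

Sxx = Σx² − (Σx)²/n = 1989507 − 1955253.125 = 34253.875
Sxy = Σxy − (Σx)(Σy)/n = 57232.38 − 55098.09375 = 2134.28625
Syy = Σy² − (Σy)²/n = 1686.2241 − 1552.637813 = 133.586287
R² = Sxy²/(Sxx·Syy) = (2134.28625)²/(34253.875·133.586287) = 0.995483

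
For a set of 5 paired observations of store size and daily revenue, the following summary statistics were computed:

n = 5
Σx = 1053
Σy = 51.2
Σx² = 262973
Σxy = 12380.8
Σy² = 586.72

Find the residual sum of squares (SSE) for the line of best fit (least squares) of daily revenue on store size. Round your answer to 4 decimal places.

0.4620

Sxx = Σx² − (Σx)²/n = 262973 − 221761.8 = 41211.2
Sxy = Σxy − (Σx)(Σy)/n = 12380.8 − 10782.72 = 1598.08
Syy = Σy² − (Σy)²/n = 586.72 − 524.288 = 62.432
b = Sxy/Sxx = 1598.08/41211.2 = 0.038778
SSE = Syy − b·Sxy = 62.432 − 0.038778·1598.08 = 0.461961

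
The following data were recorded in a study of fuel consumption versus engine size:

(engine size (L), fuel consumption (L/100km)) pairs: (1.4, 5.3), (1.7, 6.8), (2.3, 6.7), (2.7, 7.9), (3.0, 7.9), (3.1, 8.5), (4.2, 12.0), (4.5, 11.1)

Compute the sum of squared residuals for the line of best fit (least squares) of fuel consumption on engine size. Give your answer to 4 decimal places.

2.7178

n = 8, Σx = 22.9, Σy = 66.2, Σxy = 206.12, Σx² = 73.93, Σy² = 583.5
Sxx = Σx² − (Σx)²/n = 73.93 − 65.55125 = 8.37875
Sxy = Σxy − (Σx)(Σy)/n = 206.12 − 189.4975 = 16.6225
Syy = Σy² − (Σy)²/n = 583.5 − 547.805 = 35.695
b = Sxy/Sxx = 16.6225/8.37875 = 1.983888
SSE = Syy − b·Sxy = 35.695 − 1.983888·16.6225 = 2.717825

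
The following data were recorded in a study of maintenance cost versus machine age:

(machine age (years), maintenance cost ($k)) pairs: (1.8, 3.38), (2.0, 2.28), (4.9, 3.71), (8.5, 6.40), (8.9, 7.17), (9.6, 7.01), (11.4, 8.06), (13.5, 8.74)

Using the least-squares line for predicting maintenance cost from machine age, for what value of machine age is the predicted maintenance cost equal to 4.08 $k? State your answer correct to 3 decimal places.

n = 8, Σx = 60.6, Σy = 46.75, Σxy = 424.206, Σx² = 587.08
Sxx = Σx² − (Σx)²/n = 587.08 − 459.045 = 128.035
Sxy = Σxy − (Σx)(Σy)/n = 424.206 − 354.13125 = 70.07475
b = Sxy/Sxx = 70.07475/128.035 = 0.547309
a = ȳ − b·x̄ = 5.84375 − 0.547309·7.575 = 1.697882
Set a + b·x = 4.08: x = (4.08 − 1.697882) / 0.547309 = 4.352417

4.352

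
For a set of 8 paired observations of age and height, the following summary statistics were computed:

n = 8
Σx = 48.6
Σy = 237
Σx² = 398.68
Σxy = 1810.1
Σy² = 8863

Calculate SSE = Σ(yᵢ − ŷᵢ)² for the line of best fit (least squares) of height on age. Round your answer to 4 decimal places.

Sxx = Σx² − (Σx)²/n = 398.68 − 295.245 = 103.435
Sxy = Σxy − (Σx)(Σy)/n = 1810.1 − 1439.775 = 370.325
Syy = Σy² − (Σy)²/n = 8863 − 7021.125 = 1841.875
b = Sxy/Sxx = 370.325/103.435 = 3.580268
SSE = Syy − b·Sxy = 1841.875 − 3.580268·370.325 = 516.012327

516.0123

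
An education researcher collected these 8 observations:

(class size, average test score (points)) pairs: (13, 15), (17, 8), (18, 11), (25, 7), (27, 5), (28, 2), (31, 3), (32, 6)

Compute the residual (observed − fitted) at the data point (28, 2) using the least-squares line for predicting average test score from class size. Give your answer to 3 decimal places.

-2.962

n = 8, Σx = 191, Σy = 57, Σxy = 1180, Σx² = 4905
Sxx = Σx² − (Σx)²/n = 4905 − 4560.125 = 344.875
Sxy = Σxy − (Σx)(Σy)/n = 1180 − 1360.875 = -180.875
b = Sxy/Sxx = -180.875/344.875 = -0.524465
a = ȳ − b·x̄ = 7.125 − (-0.524465)·23.875 = 19.646611
ŷ(28) = 19.646611 + (-0.524465)·28 = 4.961580
residual = y − ŷ = 2 − 4.961580 = -2.961580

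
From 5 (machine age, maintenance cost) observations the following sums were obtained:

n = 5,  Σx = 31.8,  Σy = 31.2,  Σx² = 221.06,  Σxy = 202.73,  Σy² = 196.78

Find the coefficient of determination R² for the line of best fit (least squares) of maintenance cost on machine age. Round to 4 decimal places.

0.4694

Sxx = Σx² − (Σx)²/n = 221.06 − 202.248 = 18.812
Sxy = Σxy − (Σx)(Σy)/n = 202.73 − 198.432 = 4.298
Syy = Σy² − (Σy)²/n = 196.78 − 194.688 = 2.092
R² = Sxy²/(Sxx·Syy) = (4.298)²/(18.812·2.092) = 0.469393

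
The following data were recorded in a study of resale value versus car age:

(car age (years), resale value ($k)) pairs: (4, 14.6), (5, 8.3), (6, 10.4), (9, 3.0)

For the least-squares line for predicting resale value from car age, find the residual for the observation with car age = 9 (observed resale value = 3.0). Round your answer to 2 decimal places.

n = 4, Σx = 24, Σy = 36.3, Σxy = 189.3, Σx² = 158
Sxx = Σx² − (Σx)²/n = 158 − 144 = 14
Sxy = Σxy − (Σx)(Σy)/n = 189.3 − 217.8 = -28.5
b = Sxy/Sxx = -28.5/14 = -2.035714
a = ȳ − b·x̄ = 9.075 − (-2.035714)·6 = 21.289286
ŷ(9) = 21.289286 + (-2.035714)·9 = 2.967857
residual = y − ŷ = 3.0 − 2.967857 = 0.032143

0.03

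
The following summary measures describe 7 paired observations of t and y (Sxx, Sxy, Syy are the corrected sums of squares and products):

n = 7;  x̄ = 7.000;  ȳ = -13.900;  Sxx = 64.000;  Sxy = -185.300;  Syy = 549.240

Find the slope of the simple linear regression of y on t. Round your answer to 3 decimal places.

b = Sxy/Sxx = -185.3/64 = -2.895313

-2.895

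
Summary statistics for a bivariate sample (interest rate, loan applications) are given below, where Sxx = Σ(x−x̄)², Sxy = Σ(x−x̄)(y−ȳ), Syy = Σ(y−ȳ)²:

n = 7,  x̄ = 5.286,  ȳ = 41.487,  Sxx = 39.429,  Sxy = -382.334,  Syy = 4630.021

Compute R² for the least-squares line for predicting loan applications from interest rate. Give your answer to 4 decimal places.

R² = Sxy²/(Sxx·Syy) = (-382.334)²/(39.429·4630.021) = 0.800732

0.8007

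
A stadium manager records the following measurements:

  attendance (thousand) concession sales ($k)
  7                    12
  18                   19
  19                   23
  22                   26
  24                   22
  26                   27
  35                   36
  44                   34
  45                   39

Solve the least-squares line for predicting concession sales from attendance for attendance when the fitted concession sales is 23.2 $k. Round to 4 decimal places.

21.7531

n = 9, Σx = 240, Σy = 238, Σxy = 7176, Σx² = 7656
Sxx = Σx² − (Σx)²/n = 7656 − 6400 = 1256
Sxy = Σxy − (Σx)(Σy)/n = 7176 − 6346.666667 = 829.333333
b = Sxy/Sxx = 829.333333/1256 = 0.660297
a = ȳ − b·x̄ = 26.444444 − 0.660297·26.666667 = 8.836518
Set a + b·x = 23.2: x = (23.2 − 8.836518) / 0.660297 = 21.753055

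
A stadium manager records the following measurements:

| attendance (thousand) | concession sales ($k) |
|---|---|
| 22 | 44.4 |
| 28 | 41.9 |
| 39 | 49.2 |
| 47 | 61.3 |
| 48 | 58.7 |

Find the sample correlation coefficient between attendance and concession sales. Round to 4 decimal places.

0.9227

n = 5, Σx = 184, Σy = 255.5, Σxy = 9767.5, Σx² = 7302, Σy² = 13350.99
Sxx = Σx² − (Σx)²/n = 7302 − 6771.2 = 530.8
Sxy = Σxy − (Σx)(Σy)/n = 9767.5 − 9402.4 = 365.1
Syy = Σy² − (Σy)²/n = 13350.99 − 13056.05 = 294.94
r = Sxy/√(Sxx·Syy) = 365.1/√(156554.152) = 365.1/395.669246 = 0.922740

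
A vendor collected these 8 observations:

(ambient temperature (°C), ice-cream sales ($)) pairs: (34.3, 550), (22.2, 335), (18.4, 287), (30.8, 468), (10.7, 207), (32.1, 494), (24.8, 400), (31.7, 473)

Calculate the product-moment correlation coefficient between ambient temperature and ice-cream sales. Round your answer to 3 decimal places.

0.991

n = 8, Σx = 205, Σy = 3214, Σxy = 88983.6, Σx² = 5721.36, Σy² = 1386732
Sxx = Σx² − (Σx)²/n = 5721.36 − 5253.125 = 468.235
Sxy = Σxy − (Σx)(Σy)/n = 88983.6 − 82358.75 = 6624.85
Syy = Σy² − (Σy)²/n = 1386732 − 1291224.5 = 95507.5
r = Sxy/√(Sxx·Syy) = 6624.85/√(44719954.2625) = 6624.85/6687.297979 = 0.990662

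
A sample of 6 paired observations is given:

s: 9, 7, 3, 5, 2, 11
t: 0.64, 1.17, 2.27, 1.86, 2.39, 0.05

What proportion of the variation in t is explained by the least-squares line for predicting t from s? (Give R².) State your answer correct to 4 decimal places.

0.9906

n = 6, Σx = 37, Σy = 8.38, Σxy = 35.39, Σx² = 289, Σy² = 16.1056
Sxx = Σx² − (Σx)²/n = 289 − 228.166667 = 60.833333
Sxy = Σxy − (Σx)(Σy)/n = 35.39 − 51.676667 = -16.286667
Syy = Σy² − (Σy)²/n = 16.1056 − 11.704067 = 4.401533
R² = Sxy²/(Sxx·Syy) = (-16.286667)²/(60.833333·4.401533) = 0.990647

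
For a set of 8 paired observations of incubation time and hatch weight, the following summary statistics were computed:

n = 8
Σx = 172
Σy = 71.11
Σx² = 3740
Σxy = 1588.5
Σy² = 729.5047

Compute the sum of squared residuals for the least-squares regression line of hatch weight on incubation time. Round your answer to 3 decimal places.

12.751

Sxx = Σx² − (Σx)²/n = 3740 − 3698 = 42
Sxy = Σxy − (Σx)(Σy)/n = 1588.5 − 1528.865 = 59.635
Syy = Σy² − (Σy)²/n = 729.5047 − 632.079012 = 97.425687
b = Sxy/Sxx = 59.635/42 = 1.419881
SSE = Syy − b·Sxy = 97.425687 − 1.419881·59.635 = 12.751087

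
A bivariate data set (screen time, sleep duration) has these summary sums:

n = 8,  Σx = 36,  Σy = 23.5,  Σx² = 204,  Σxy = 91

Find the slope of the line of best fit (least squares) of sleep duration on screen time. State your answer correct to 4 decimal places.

Sxx = Σx² − (Σx)²/n = 204 − 162 = 42
Sxy = Σxy − (Σx)(Σy)/n = 91 − 105.75 = -14.75
b = Sxy/Sxx = -14.75/42 = -0.351190

-0.3512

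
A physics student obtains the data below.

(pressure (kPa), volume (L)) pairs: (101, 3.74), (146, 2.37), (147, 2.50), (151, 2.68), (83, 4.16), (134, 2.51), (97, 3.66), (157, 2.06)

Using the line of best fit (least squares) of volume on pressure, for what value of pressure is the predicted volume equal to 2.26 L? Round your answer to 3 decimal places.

n = 8, Σx = 1016, Σy = 23.68, Σxy = 2856, Σx² = 134830
Sxx = Σx² − (Σx)²/n = 134830 − 129032 = 5798
Sxy = Σxy − (Σx)(Σy)/n = 2856 − 3007.36 = -151.36
b = Sxy/Sxx = -151.36/5798 = -0.026106
a = ȳ − b·x̄ = 2.96 − (-0.026106)·127 = 6.275405
Set a + b·x = 2.26: x = (2.26 − 6.275405) / (-0.026106) = 153.814218

153.814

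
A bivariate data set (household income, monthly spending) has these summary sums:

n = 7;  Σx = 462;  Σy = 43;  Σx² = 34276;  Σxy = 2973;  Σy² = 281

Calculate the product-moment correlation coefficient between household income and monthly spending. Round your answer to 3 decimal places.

0.535

Sxx = Σx² − (Σx)²/n = 34276 − 30492 = 3784
Sxy = Σxy − (Σx)(Σy)/n = 2973 − 2838 = 135
Syy = Σy² − (Σy)²/n = 281 − 264.142857 = 16.857143
r = Sxy/√(Sxx·Syy) = 135/√(63787.428571) = 135/252.561732 = 0.534523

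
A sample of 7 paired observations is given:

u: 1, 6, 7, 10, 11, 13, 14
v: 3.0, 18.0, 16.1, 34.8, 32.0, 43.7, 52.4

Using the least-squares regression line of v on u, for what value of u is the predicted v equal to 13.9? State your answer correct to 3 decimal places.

4.887

n = 7, Σx = 62, Σy = 200, Σxy = 2225.4, Σx² = 672
Sxx = Σx² − (Σx)²/n = 672 − 549.142857 = 122.857143
Sxy = Σxy − (Σx)(Σy)/n = 2225.4 − 1771.428571 = 453.971429
b = Sxy/Sxx = 453.971429/122.857143 = 3.695116
a = ȳ − b·x̄ = 28.571429 − 3.695116·8.857143 = -4.156744
Set a + b·x = 13.9: x = (13.9 − (-4.156744)) / 3.695116 = 4.886651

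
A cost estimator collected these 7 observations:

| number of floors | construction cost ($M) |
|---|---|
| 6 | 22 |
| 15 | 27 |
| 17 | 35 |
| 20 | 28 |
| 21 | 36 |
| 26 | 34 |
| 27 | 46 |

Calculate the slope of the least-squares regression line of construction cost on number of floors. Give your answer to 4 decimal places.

n = 7, Σx = 132, Σy = 228, Σxy = 4574, Σx² = 2796
Sxx = Σx² − (Σx)²/n = 2796 − 2489.142857 = 306.857143
Sxy = Σxy − (Σx)(Σy)/n = 4574 − 4299.428571 = 274.571429
b = Sxy/Sxx = 274.571429/306.857143 = 0.894786

0.8948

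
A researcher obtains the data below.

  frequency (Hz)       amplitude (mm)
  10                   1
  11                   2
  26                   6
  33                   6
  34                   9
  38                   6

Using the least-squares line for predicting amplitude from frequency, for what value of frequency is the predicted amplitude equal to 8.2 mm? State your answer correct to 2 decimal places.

40.04

n = 6, Σx = 152, Σy = 30, Σxy = 920, Σx² = 4586
Sxx = Σx² − (Σx)²/n = 4586 − 3850.666667 = 735.333333
Sxy = Σxy − (Σx)(Σy)/n = 920 − 760 = 160
b = Sxy/Sxx = 160/735.333333 = 0.217588
a = ȳ − b·x̄ = 5 − 0.217588·25.333333 = -0.512239
Set a + b·x = 8.2: x = (8.2 − (-0.512239)) / 0.217588 = 40.04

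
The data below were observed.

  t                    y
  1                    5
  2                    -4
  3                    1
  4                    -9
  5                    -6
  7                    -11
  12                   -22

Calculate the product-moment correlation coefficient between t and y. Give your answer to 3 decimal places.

n = 7, Σx = 34, Σy = -46, Σxy = -407, Σx² = 248, Σy² = 764
Sxx = Σx² − (Σx)²/n = 248 − 165.142857 = 82.857143
Sxy = Σxy − (Σx)(Σy)/n = -407 − (-223.428571) = -183.571429
Syy = Σy² − (Σy)²/n = 764 − 302.285714 = 461.714286
r = Sxy/√(Sxx·Syy) = -183.571429/√(38256.326531) = -183.571429/195.592246 = -0.938541

-0.939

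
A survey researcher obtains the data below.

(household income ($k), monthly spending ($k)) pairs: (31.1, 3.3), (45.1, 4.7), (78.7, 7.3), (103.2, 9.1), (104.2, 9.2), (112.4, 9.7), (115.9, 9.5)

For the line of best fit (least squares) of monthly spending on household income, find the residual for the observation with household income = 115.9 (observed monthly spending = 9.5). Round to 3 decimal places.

-0.421

n = 7, Σx = 590.6, Σy = 52.8, Σxy = 4978.2, Σx² = 56769.36
Sxx = Σx² − (Σx)²/n = 56769.36 − 49829.765714 = 6939.594286
Sxy = Σxy − (Σx)(Σy)/n = 4978.2 − 4454.811429 = 523.388571
b = Sxy/Sxx = 523.388571/6939.594286 = 0.075421
a = ȳ − b·x̄ = 7.542857 − 0.075421·84.371429 = 1.179511
ŷ(115.9) = 1.179511 + 0.075421·115.9 = 9.920762
residual = y − ŷ = 9.5 − 9.920762 = -0.420762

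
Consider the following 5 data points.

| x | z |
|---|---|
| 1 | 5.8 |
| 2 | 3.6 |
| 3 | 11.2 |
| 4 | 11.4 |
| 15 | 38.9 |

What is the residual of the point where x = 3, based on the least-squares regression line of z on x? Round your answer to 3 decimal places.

n = 5, Σx = 25, Σy = 70.9, Σxy = 675.7, Σx² = 255
Sxx = Σx² − (Σx)²/n = 255 − 125 = 130
Sxy = Σxy − (Σx)(Σy)/n = 675.7 − 354.5 = 321.2
b = Sxy/Sxx = 321.2/130 = 2.470769
a = ȳ − b·x̄ = 14.18 − 2.470769·5 = 1.826154
ŷ(3) = 1.826154 + 2.470769·3 = 9.238462
residual = y − ŷ = 11.2 − 9.238462 = 1.961538

1.962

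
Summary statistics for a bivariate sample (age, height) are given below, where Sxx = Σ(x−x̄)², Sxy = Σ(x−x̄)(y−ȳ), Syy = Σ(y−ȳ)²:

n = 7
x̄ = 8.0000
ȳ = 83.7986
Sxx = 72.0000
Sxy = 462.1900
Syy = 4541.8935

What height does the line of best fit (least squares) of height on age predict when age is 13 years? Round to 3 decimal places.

b = Sxy/Sxx = 462.19/72 = 6.419306
a = ȳ − b·x̄ = 83.7986 − 6.419306·8 = 32.444156
ŷ(13) = a + b·13 = 32.444156 + 6.419306·13 = 115.895128

115.895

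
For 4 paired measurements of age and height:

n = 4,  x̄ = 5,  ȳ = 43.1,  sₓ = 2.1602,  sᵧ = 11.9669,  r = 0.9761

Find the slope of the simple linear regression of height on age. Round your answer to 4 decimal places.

b = r · sᵧ/sₓ = 0.9761 · 11.9669/2.1602 = 5.407319

5.4073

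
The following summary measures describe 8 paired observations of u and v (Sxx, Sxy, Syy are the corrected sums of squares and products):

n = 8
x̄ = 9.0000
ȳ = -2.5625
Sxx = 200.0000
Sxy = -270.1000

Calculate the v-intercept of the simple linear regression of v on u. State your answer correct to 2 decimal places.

b = Sxy/Sxx = -270.1/200 = -1.3505
a = ȳ − b·x̄ = -2.5625 − (-1.3505)·9 = 9.592

9.59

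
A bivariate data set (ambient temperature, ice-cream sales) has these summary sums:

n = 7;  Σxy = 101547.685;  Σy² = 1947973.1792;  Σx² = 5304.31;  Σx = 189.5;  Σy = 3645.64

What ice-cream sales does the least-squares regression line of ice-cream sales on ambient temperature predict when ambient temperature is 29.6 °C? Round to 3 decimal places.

Sxx = Σx² − (Σx)²/n = 5304.31 − 5130.035714 = 174.274286
Sxy = Σxy − (Σx)(Σy)/n = 101547.685 − 98692.682857 = 2855.002143
b = Sxy/Sxx = 2855.002143/174.274286 = 16.382234
a = ȳ − b·x̄ = 520.805714 − 16.382234·27.071429 = 77.315235
ŷ(29.6) = a + b·29.6 = 77.315235 + 16.382234·29.6 = 562.229363

562.229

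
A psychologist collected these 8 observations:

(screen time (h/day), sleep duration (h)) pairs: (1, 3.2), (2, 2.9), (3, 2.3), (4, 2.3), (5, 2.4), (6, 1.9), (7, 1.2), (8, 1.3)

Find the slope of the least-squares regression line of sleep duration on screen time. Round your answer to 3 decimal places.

-0.273

n = 8, Σx = 36, Σy = 17.5, Σxy = 67.3, Σx² = 204
Sxx = Σx² − (Σx)²/n = 204 − 162 = 42
Sxy = Σxy − (Σx)(Σy)/n = 67.3 − 78.75 = -11.45
b = Sxy/Sxx = -11.45/42 = -0.272619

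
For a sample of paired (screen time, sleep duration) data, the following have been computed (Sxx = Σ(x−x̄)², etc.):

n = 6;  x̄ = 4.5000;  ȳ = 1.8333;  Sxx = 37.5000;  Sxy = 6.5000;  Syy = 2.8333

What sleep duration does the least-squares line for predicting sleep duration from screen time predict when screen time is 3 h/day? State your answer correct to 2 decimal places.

1.57

b = Sxy/Sxx = 6.5/37.5 = 0.173333
a = ȳ − b·x̄ = 1.8333 − 0.173333·4.5 = 1.0533
ŷ(3) = a + b·3 = 1.0533 + 0.173333·3 = 1.5733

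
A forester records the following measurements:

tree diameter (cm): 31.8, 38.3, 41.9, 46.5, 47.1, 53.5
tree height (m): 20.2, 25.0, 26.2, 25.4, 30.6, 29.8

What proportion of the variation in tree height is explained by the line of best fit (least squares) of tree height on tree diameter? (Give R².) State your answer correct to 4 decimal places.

0.7819

n = 6, Σx = 259.1, Σy = 157.2, Σxy = 6914.3, Σx² = 11476.65, Σy² = 4189.04
Sxx = Σx² − (Σx)²/n = 11476.65 − 11188.801667 = 287.848333
Sxy = Σxy − (Σx)(Σy)/n = 6914.3 − 6788.42 = 125.88
Syy = Σy² − (Σy)²/n = 4189.04 − 4118.64 = 70.4
R² = Sxy²/(Sxx·Syy) = (125.88)²/(287.848333·70.4) = 0.781947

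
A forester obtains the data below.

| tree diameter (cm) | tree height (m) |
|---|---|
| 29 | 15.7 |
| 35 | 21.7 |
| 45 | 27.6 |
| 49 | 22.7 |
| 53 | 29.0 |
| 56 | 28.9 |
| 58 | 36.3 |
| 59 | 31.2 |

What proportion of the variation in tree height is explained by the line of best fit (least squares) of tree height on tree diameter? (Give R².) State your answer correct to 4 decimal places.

0.8052

n = 8, Σx = 384, Σy = 213.1, Σxy = 10670.7, Σx² = 19282, Σy² = 5961.77
Sxx = Σx² − (Σx)²/n = 19282 − 18432 = 850
Sxy = Σxy − (Σx)(Σy)/n = 10670.7 − 10228.8 = 441.9
Syy = Σy² − (Σy)²/n = 5961.77 − 5676.45125 = 285.31875
R² = Sxy²/(Sxx·Syy) = (441.9)²/(850·285.31875) = 0.805191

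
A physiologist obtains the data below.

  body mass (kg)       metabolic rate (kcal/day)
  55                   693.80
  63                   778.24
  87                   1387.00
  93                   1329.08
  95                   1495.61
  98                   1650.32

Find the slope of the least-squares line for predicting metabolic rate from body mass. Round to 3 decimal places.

n = 6, Σx = 491, Σy = 7334.05, Σxy = 635275.87, Σx² = 41841
Sxx = Σx² − (Σx)²/n = 41841 − 40180.166667 = 1660.833333
Sxy = Σxy − (Σx)(Σy)/n = 635275.87 − 600169.758333 = 35106.111667
b = Sxy/Sxx = 35106.111667/1660.833333 = 21.137649

21.138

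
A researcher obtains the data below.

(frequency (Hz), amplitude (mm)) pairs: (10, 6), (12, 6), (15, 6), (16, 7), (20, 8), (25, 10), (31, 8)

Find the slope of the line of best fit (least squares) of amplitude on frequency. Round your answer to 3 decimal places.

0.156

n = 7, Σx = 129, Σy = 51, Σxy = 992, Σx² = 2711
Sxx = Σx² − (Σx)²/n = 2711 − 2377.285714 = 333.714286
Sxy = Σxy − (Σx)(Σy)/n = 992 − 939.857143 = 52.142857
b = Sxy/Sxx = 52.142857/333.714286 = 0.15625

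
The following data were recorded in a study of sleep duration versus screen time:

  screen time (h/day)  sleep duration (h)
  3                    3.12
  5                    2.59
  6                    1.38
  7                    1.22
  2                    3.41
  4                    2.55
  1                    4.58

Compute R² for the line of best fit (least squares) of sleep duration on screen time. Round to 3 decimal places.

0.939

n = 7, Σx = 28, Σy = 18.85, Σxy = 60.73, Σx² = 140, Σy² = 58.9423
Sxx = Σx² − (Σx)²/n = 140 − 112 = 28
Sxy = Σxy − (Σx)(Σy)/n = 60.73 − 75.4 = -14.67
Syy = Σy² − (Σy)²/n = 58.9423 − 50.760357 = 8.181943
R² = Sxy²/(Sxx·Syy) = (-14.67)²/(28·8.181943) = 0.939390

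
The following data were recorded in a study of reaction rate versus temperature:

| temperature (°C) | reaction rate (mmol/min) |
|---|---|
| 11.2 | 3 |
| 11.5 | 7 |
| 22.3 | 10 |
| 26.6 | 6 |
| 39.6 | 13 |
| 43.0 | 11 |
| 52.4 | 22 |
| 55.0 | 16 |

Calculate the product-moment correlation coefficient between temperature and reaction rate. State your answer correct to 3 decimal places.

n = 8, Σx = 261.6, Σy = 88, Σxy = 3517.3, Σx² = 10650.46, Σy² = 1224
Sxx = Σx² − (Σx)²/n = 10650.46 − 8554.32 = 2096.14
Sxy = Σxy − (Σx)(Σy)/n = 3517.3 − 2877.6 = 639.7
Syy = Σy² − (Σy)²/n = 1224 − 968 = 256
r = Sxy/√(Sxx·Syy) = 639.7/√(536611.84) = 639.7/732.537944 = 0.873265

0.873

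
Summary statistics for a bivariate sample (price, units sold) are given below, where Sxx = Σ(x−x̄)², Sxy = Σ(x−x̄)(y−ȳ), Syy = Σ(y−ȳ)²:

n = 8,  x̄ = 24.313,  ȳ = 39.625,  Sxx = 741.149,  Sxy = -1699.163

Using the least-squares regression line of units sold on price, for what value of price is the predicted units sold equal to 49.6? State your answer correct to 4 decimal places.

19.9621

b = Sxy/Sxx = -1699.163/741.149 = -2.292606
a = ȳ − b·x̄ = 39.625 − (-2.292606)·24.313 = 95.365141
Set a + b·x = 49.6: x = (49.6 − 95.365141) / (-2.292606) = 19.962057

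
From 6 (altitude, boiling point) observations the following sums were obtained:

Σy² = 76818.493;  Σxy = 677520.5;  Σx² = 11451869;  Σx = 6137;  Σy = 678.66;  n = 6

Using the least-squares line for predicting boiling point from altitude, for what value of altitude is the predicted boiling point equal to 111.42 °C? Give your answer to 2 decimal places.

1548.53

Sxx = Σx² − (Σx)²/n = 11451869 − 6277128.166667 = 5174740.833333
Sxy = Σxy − (Σx)(Σy)/n = 677520.5 − 694156.07 = -16635.57
b = Sxy/Sxx = -16635.57/5174740.833333 = -0.003215
a = ȳ − b·x̄ = 113.11 − (-0.003215)·1022.833333 = 116.398168
Set a + b·x = 111.42: x = (111.42 − 116.398168) / (-0.003215) = 1548.532904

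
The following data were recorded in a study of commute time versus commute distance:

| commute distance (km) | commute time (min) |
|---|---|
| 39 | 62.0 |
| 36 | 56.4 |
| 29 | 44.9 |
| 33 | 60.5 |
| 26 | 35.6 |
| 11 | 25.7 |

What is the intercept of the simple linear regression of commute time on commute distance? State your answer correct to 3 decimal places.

7.487

n = 6, Σx = 174, Σy = 285.1, Σxy = 8955.3, Σx² = 5544
Sxx = Σx² − (Σx)²/n = 5544 − 5046 = 498
Sxy = Σxy − (Σx)(Σy)/n = 8955.3 − 8267.9 = 687.4
b = Sxy/Sxx = 687.4/498 = 1.380321
a = ȳ − b·x̄ = 47.516667 − 1.380321·29 = 7.487349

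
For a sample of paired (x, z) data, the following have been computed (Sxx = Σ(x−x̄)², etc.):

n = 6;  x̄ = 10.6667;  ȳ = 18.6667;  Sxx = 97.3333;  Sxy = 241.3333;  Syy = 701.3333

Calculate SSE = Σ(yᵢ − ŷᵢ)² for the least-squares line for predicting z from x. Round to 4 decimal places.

102.9588

b = Sxy/Sxx = 241.3333/97.3333 = 2.479453
SSE = Syy − b·Sxy = 701.3333 − 2.479453·241.3333 = 102.958831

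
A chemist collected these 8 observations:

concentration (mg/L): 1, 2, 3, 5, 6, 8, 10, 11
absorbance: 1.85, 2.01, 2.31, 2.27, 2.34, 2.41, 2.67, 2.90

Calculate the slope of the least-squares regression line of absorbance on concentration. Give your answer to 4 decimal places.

0.0859

n = 8, Σx = 46, Σy = 18.76, Σxy = 116.07, Σx² = 360
Sxx = Σx² − (Σx)²/n = 360 − 264.5 = 95.5
Sxy = Σxy − (Σx)(Σy)/n = 116.07 − 107.87 = 8.2
b = Sxy/Sxx = 8.2/95.5 = 0.085864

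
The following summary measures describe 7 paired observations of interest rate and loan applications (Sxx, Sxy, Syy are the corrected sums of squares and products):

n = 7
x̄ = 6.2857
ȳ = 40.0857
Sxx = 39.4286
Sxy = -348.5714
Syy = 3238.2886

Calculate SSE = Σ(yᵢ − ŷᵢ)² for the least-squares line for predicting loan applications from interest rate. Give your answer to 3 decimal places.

b = Sxy/Sxx = -348.5714/39.4286 = -8.840573
SSE = Syy − b·Sxy = 3238.2886 − (-8.840573)·(-348.5714) = 156.717839

156.718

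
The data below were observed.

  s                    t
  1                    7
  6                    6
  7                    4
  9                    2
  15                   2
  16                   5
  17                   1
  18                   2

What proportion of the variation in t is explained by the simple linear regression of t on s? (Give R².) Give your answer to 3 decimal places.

0.544

n = 8, Σx = 89, Σy = 29, Σxy = 252, Σx² = 1261, Σy² = 139
Sxx = Σx² − (Σx)²/n = 1261 − 990.125 = 270.875
Sxy = Σxy − (Σx)(Σy)/n = 252 − 322.625 = -70.625
Syy = Σy² − (Σy)²/n = 139 − 105.125 = 33.875
R² = Sxy²/(Sxx·Syy) = (-70.625)²/(270.875·33.875) = 0.543587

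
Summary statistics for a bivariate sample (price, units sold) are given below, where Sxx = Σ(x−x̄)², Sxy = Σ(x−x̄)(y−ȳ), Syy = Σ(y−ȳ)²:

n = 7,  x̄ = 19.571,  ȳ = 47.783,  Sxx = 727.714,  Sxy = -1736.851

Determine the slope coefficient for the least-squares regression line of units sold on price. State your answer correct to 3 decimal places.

b = Sxy/Sxx = -1736.851/727.714 = -2.386722

-2.387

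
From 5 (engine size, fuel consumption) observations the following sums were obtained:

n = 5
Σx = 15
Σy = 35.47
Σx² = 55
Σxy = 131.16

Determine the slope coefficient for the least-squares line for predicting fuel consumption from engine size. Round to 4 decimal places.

Sxx = Σx² − (Σx)²/n = 55 − 45 = 10
Sxy = Σxy − (Σx)(Σy)/n = 131.16 − 106.41 = 24.75
b = Sxy/Sxx = 24.75/10 = 2.475

2.4750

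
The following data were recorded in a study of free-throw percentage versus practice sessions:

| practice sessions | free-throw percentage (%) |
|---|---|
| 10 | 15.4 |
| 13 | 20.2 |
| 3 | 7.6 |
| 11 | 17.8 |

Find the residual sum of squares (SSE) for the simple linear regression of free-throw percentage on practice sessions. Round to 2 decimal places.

0.85

n = 4, Σx = 37, Σy = 61, Σxy = 635.2, Σx² = 399, Σy² = 1019.8
Sxx = Σx² − (Σx)²/n = 399 − 342.25 = 56.75
Sxy = Σxy − (Σx)(Σy)/n = 635.2 − 564.25 = 70.95
Syy = Σy² − (Σy)²/n = 1019.8 − 930.25 = 89.55
b = Sxy/Sxx = 70.95/56.75 = 1.250220
SSE = Syy − b·Sxy = 89.55 − 1.250220·70.95 = 0.846872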